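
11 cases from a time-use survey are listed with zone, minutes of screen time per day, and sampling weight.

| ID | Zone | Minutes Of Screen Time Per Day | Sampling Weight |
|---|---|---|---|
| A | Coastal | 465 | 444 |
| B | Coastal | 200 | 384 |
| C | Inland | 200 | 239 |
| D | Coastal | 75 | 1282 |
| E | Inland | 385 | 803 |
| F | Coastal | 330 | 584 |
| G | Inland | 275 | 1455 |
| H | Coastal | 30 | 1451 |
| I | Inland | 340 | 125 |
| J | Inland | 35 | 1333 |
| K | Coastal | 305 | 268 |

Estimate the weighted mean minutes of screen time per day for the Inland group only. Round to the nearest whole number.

Inland rows: C, E, G, I, J
Weighted sum = 200×239 + 385×803 + 275×1455 + 340×125 + 35×1333
  = 846235
Sum of weights = 239 + 803 + 1455 + 125 + 1333 = 3955
Weighted mean = 846235 / 3955 = 213.96587

214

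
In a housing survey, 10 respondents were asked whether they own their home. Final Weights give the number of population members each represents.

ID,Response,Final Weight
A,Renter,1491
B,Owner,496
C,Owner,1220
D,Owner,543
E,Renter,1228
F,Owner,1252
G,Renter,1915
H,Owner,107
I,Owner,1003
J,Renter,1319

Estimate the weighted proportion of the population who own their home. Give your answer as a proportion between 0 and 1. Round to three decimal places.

Sum of weights for 'Owner' = 496 + 1220 + 543 + 1252 + 107 + 1003 = 4621
Total weight = 1491 + 496 + 1220 + 543 + 1228 + 1252 + 1915 + 107 + 1003 + 1319 = 10574
Weighted proportion = 4621 / 10574 = 0.43701532

0.437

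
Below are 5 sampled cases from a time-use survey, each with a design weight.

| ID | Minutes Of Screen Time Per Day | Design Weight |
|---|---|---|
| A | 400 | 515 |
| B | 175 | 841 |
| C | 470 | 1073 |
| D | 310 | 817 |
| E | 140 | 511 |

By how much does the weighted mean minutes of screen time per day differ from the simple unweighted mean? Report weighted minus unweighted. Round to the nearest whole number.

Unweighted sum = 1495
Unweighted mean = 1495 / 5 = 299
Weighted sum = 400×515 + 175×841 + 470×1073 + 310×817 + 140×511
  = 1182295
Sum of weights = 515 + 841 + 1073 + 817 + 511 = 3757
Weighted mean = 1182295 / 3757 = 314.69124
Difference (weighted minus unweighted) = 15.691243

16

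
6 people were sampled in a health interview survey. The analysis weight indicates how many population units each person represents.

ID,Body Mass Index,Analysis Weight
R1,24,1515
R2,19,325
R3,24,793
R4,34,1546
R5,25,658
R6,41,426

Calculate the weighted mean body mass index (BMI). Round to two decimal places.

28.13

Weighted sum = 24×1515 + 19×325 + 24×793 + 34×1546 + 25×658 + 41×426
  = 36360 + 6175 + 19032 + 52564 + 16450 + 17466 = 148047
Sum of weights = 1515 + 325 + 793 + 1546 + 658 + 426 = 5263
Weighted mean = 148047 / 5263 = 28.129774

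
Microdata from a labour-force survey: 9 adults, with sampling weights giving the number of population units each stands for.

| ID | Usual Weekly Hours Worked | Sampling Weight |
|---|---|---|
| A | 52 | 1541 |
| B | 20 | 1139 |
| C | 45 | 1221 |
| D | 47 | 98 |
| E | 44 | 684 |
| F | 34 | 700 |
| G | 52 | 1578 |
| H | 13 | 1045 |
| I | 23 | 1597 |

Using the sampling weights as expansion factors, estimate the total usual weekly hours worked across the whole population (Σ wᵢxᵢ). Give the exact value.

Weighted total = 348731

348731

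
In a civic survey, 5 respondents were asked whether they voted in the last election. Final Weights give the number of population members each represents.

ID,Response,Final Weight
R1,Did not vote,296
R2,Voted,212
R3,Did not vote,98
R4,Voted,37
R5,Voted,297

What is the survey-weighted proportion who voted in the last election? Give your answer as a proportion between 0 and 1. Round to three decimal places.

0.581

Sum of weights for 'Voted' = 212 + 37 + 297 = 546
Total weight = 296 + 212 + 98 + 37 + 297 = 940
Weighted proportion = 546 / 940 = 0.58085106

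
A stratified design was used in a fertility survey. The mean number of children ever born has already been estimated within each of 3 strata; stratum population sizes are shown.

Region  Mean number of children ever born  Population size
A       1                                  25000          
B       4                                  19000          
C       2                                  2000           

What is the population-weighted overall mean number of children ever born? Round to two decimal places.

2.28

Σ Nₕ·x̄ₕ = 1×25000 + 4×19000 + 2×2000
  = 25000 + 76000 + 4000 = 105000
Σ Nₕ = 25000 + 19000 + 2000 = 46000
Overall mean = 105000 / 46000 = 2.2826087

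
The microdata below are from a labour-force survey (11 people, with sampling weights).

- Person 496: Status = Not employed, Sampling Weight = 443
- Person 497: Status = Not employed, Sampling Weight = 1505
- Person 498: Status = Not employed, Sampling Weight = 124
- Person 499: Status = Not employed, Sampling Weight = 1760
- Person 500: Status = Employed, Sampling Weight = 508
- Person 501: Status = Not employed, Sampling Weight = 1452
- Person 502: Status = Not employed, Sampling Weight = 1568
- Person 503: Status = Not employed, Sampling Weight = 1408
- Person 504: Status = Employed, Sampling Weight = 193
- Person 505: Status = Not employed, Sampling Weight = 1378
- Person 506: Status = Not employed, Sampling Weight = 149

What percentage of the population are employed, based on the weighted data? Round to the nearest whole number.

Sum of weights for 'Employed' = 508 + 193 = 701
Total weight = 443 + 1505 + 124 + 1760 + 508 + 1452 + 1568 + 1408 + 193 + 1378 + 149 = 10488
Weighted proportion = 701 / 10488 = 0.066838291 → 6.6838291%

7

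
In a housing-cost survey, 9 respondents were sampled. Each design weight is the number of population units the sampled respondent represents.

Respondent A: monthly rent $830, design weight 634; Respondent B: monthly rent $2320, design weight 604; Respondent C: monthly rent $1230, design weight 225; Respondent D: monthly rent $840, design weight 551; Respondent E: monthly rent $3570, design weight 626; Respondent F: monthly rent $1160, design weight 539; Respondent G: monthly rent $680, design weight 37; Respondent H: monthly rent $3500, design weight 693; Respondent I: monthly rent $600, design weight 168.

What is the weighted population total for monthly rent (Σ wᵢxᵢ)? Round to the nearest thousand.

Weighted total = 8078610

8079000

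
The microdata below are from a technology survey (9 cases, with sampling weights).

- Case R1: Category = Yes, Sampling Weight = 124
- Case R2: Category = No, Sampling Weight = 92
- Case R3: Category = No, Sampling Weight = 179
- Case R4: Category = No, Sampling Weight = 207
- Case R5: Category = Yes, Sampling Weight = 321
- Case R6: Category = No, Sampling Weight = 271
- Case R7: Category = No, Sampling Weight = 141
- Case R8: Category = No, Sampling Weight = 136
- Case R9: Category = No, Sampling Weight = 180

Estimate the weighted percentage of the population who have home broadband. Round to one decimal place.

27.0

Sum of weights for 'Yes' = 124 + 321 = 445
Total weight = 124 + 92 + 179 + 207 + 321 + 271 + 141 + 136 + 180 = 1651
Weighted proportion = 445 / 1651 = 0.26953362 → 26.953362%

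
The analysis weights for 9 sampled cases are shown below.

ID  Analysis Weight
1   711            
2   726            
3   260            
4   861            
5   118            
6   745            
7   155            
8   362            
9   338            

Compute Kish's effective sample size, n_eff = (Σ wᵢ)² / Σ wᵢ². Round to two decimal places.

Σ wᵢ = 711 + 726 + 260 + 861 + 118 + 745 + 155 + 362 + 338 = 4276
Σ wᵢ² = 505521 + 527076 + 67600 + 741321 + 13924 + 555025 + 24025 + 131044 + 114244 = 2679780
n_eff = 4276² / 2679780 = 18284176 / 2679780 = 6.8230138

6.82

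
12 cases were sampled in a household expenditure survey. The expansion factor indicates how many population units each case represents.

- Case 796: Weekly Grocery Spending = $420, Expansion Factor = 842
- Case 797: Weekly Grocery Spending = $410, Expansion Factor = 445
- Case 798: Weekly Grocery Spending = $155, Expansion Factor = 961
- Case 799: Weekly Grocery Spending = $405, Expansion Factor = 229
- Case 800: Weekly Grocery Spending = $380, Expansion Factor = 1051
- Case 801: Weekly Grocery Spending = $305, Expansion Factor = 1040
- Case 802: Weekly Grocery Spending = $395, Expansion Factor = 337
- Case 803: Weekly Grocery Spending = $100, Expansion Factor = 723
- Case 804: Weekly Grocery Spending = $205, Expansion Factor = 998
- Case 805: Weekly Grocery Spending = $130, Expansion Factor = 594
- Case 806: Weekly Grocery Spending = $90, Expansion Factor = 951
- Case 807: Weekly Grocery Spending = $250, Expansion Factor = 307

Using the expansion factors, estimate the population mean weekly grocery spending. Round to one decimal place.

252.9

Weighted sum = 420×842 + 410×445 + 155×961 + 405×229 + 380×1051 + 305×1040 + 395×337 + 100×723 + 205×998 + 130×594 + 90×951 + 250×307
  = 353640 + 182450 + 148955 + 92745 + 399380 + 317200 + 133115 + 72300 + 204590 + 77220 + 85590 + 76750 = 2143935
Sum of weights = 842 + 445 + 961 + 229 + 1051 + 1040 + 337 + 723 + 998 + 594 + 951 + 307 = 8478
Weighted mean = 2143935 / 8478 = 252.88217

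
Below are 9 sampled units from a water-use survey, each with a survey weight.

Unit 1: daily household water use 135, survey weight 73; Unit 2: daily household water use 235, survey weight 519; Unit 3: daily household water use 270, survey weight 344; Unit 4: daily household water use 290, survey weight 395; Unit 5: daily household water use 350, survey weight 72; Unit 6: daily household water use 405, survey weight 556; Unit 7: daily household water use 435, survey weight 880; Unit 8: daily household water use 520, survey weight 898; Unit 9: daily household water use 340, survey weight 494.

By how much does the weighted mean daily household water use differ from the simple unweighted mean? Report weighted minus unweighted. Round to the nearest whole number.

49

Unweighted sum = 135 + 235 + 270 + 290 + 350 + 405 + 435 + 520 + 340 = 2980
Unweighted mean = 2980 / 9 = 331.11111
Weighted sum = 135×73 + 235×519 + 270×344 + 290×395 + 350×72 + 405×556 + 435×880 + 520×898 + 340×494
  = 9855 + 121965 + 92880 + 114550 + 25200 + 225180 + 382800 + 466960 + 167960 = 1607350
Sum of weights = 73 + 519 + 344 + 395 + 72 + 556 + 880 + 898 + 494 = 4231
Weighted mean = 1607350 / 4231 = 379.89837
Difference (weighted minus unweighted) = 48.787258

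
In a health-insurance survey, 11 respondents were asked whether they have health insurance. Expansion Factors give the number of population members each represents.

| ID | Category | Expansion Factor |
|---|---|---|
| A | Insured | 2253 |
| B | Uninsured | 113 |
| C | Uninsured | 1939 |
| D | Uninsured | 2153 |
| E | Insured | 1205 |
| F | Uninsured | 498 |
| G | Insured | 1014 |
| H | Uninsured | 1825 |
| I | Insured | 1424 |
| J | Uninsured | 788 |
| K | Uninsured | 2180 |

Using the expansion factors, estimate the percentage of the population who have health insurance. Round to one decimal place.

Sum of weights for 'Insured' = 2253 + 1205 + 1014 + 1424 = 5896
Total weight = 2253 + 113 + 1939 + 2153 + 1205 + 498 + 1014 + 1825 + 1424 + 788 + 2180 = 15392
Weighted proportion = 5896 / 15392 = 0.38305613 → 38.305613%

38.3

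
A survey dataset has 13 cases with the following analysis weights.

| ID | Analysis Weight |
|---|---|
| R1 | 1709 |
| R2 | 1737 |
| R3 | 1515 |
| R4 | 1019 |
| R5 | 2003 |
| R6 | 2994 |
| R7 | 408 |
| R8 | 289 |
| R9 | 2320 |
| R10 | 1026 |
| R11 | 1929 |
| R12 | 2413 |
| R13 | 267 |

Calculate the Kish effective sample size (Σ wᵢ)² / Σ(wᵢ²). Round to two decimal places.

10.00

Σ wᵢ = 19629
Σ wᵢ² = 38547441
n_eff = 19629² / 38547441 = 385297641 / 38547441 = 9.9954142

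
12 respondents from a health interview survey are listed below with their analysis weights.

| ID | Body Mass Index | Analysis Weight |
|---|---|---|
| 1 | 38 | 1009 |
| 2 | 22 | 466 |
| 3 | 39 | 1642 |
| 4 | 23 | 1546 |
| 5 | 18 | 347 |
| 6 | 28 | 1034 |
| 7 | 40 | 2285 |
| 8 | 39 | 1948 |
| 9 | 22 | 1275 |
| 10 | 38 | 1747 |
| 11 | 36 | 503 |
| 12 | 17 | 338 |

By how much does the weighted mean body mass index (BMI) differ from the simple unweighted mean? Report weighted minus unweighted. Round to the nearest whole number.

Unweighted sum = 38 + 22 + 39 + 23 + 18 + 28 + 40 + 39 + 22 + 38 + 36 + 17 = 360
Unweighted mean = 360 / 12 = 30
Weighted sum = 38×1009 + 22×466 + 39×1642 + 23×1546 + 18×347 + 28×1034 + 40×2285 + 39×1948 + 22×1275 + 38×1747 + 36×503 + 17×338
  = 38342 + 10252 + 64038 + 35558 + 6246 + 28952 + 91400 + 75972 + 28050 + 66386 + 18108 + 5746 = 469050
Sum of weights = 14140
Weighted mean = 469050 / 14140 = 33.171853
Difference (weighted minus unweighted) = 3.1718529

3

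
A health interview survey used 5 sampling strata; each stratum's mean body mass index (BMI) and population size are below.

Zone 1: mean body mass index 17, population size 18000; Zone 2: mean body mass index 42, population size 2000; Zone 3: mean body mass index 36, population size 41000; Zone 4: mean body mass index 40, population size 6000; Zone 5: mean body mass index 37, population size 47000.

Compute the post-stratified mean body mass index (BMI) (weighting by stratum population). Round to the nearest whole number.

34

Σ Nₕ·x̄ₕ = 17×18000 + 42×2000 + 36×41000 + 40×6000 + 37×47000
  = 306000 + 84000 + 1476000 + 240000 + 1739000 = 3845000
Σ Nₕ = 114000
Overall mean = 3845000 / 114000 = 33.72807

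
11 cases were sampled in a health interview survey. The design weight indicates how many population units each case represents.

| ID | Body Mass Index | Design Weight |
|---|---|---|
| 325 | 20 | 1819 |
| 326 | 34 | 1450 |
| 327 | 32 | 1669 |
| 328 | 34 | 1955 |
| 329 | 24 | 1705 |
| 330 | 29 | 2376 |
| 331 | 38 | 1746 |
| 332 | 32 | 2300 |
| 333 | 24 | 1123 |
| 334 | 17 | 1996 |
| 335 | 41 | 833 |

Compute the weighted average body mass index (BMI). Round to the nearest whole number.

Weighted sum = 20×1819 + 34×1450 + 32×1669 + 34×1955 + 24×1705 + 29×2376 + 38×1746 + 32×2300 + 24×1123 + 17×1996 + 41×833
  = 36380 + 49300 + 53408 + 66470 + 40920 + 68904 + 66348 + 73600 + 26952 + 33932 + 34153 = 550367
Sum of weights = 1819 + 1450 + 1669 + 1955 + 1705 + 2376 + 1746 + 2300 + 1123 + 1996 + 833 = 18972
Weighted mean = 550367 / 18972 = 29.009435

29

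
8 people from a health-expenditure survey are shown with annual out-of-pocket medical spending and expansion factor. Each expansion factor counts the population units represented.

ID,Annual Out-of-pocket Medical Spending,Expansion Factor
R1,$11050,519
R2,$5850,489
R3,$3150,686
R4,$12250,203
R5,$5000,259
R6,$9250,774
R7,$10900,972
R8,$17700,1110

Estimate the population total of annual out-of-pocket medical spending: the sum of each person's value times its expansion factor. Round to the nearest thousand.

51940000

Weighted total = 11050×519 + 5850×489 + 3150×686 + 12250×203 + 5000×259 + 9250×774 + 10900×972 + 17700×1110
  = 5734950 + 2860650 + 2160900 + 2486750 + 1295000 + 7159500 + 10594800 + 19647000 = 51939550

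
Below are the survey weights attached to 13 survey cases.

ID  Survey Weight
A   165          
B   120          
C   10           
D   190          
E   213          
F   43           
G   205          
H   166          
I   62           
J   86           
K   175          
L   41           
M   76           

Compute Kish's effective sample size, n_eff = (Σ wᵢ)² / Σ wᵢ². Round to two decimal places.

Σ wᵢ = 1552
Σ wᵢ² = 243946
n_eff = 1552² / 243946 = 2408704 / 243946 = 9.8739229

9.87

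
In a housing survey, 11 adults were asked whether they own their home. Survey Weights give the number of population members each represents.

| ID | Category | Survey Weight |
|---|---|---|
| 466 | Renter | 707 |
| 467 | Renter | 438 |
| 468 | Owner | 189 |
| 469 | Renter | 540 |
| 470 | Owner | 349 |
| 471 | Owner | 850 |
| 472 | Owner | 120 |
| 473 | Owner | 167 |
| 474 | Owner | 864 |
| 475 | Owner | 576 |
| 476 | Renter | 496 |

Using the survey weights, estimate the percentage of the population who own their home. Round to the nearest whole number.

Sum of weights for 'Owner' = 189 + 349 + 850 + 120 + 167 + 864 + 576 = 3115
Total weight = 707 + 438 + 189 + 540 + 349 + 850 + 120 + 167 + 864 + 576 + 496 = 5296
Weighted proportion = 3115 / 5296 = 0.58817976 → 58.817976%

59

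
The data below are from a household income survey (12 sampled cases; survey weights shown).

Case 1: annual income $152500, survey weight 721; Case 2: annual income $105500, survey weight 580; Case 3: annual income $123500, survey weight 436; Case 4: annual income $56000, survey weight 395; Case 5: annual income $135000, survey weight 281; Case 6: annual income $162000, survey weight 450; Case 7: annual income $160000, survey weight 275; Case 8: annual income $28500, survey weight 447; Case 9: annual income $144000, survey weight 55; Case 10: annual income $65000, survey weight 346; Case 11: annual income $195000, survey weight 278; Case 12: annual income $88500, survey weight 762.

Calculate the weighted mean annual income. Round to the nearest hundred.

Weighted sum = 152500×721 + 105500×580 + 123500×436 + 56000×395 + 135000×281 + 162000×450 + 160000×275 + 28500×447 + 144000×55 + 65000×346 + 195000×278 + 88500×762
  = 109952500 + 61190000 + 53846000 + 22120000 + 37935000 + 72900000 + 44000000 + 12739500 + 7920000 + 22490000 + 54210000 + 67437000 = 566740000
Sum of weights = 721 + 580 + 436 + 395 + 281 + 450 + 275 + 447 + 55 + 346 + 278 + 762 = 5026
Weighted mean = 566740000 / 5026 = 112761.64

112800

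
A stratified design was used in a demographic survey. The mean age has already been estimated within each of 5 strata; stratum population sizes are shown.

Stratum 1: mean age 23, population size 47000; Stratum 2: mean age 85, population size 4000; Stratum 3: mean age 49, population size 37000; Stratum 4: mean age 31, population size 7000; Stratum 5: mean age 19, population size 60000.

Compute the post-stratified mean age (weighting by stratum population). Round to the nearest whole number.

Σ Nₕ·x̄ₕ = 23×47000 + 85×4000 + 49×37000 + 31×7000 + 19×60000
  = 1081000 + 340000 + 1813000 + 217000 + 1140000 = 4591000
Σ Nₕ = 155000
Overall mean = 4591000 / 155000 = 29.619355

30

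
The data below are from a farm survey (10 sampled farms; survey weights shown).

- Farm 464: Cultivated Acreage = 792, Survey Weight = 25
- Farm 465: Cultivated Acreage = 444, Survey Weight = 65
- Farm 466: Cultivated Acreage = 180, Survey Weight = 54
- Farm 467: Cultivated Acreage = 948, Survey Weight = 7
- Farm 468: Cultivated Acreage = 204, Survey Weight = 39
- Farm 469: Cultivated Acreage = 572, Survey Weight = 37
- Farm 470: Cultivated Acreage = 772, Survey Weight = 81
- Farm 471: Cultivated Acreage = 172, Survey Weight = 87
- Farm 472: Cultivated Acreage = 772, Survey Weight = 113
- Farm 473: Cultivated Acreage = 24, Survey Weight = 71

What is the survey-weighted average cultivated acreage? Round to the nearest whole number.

Weighted sum = 792×25 + 444×65 + 180×54 + 948×7 + 204×39 + 572×37 + 772×81 + 172×87 + 772×113 + 24×71
  = 19800 + 28860 + 9720 + 6636 + 7956 + 21164 + 62532 + 14964 + 87236 + 1704 = 260572
Sum of weights = 25 + 65 + 54 + 7 + 39 + 37 + 81 + 87 + 113 + 71 = 579
Weighted mean = 260572 / 579 = 450.038

450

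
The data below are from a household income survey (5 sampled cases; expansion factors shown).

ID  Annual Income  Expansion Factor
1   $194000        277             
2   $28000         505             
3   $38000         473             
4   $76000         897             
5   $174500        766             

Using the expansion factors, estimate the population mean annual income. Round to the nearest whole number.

98592

Weighted sum = 194000×277 + 28000×505 + 38000×473 + 76000×897 + 174500×766
  = 287691000
Sum of weights = 2918
Weighted mean = 287691000 / 2918 = 98591.844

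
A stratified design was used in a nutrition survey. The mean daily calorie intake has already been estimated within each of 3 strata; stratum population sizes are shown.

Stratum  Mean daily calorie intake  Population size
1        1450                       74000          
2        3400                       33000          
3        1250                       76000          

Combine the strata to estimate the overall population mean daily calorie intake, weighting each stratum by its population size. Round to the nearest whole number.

1719

Σ Nₕ·x̄ₕ = 1450×74000 + 3400×33000 + 1250×76000
  = 107300000 + 112200000 + 95000000 = 314500000
Σ Nₕ = 183000
Overall mean = 314500000 / 183000 = 1718.5792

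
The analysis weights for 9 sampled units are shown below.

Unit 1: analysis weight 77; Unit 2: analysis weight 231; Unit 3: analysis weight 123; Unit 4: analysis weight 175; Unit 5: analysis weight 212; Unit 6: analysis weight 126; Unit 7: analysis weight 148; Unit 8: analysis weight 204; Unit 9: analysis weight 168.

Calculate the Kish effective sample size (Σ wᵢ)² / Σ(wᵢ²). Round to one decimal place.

8.3

Σ wᵢ = 1464
Σ wᵢ² = 5929 + 53361 + 15129 + 30625 + 44944 + 15876 + 21904 + 41616 + 28224 = 257608
n_eff = 1464² / 257608 = 2143296 / 257608 = 8.3199901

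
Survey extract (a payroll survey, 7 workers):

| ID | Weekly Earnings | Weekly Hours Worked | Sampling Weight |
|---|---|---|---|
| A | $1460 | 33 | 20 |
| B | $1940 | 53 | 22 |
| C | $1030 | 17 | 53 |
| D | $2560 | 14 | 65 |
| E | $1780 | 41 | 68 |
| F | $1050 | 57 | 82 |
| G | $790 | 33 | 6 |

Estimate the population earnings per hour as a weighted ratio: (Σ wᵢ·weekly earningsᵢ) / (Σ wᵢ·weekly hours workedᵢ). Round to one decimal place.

Σ wᵢ·y = 1460×20 + 1940×22 + 1030×53 + 2560×65 + 1780×68 + 1050×82 + 790×6
  = 29200 + 42680 + 54590 + 166400 + 121040 + 86100 + 4740 = 504750
Σ wᵢ·x = 33×20 + 53×22 + 17×53 + 14×65 + 41×68 + 57×82 + 33×6
  = 660 + 1166 + 901 + 910 + 2788 + 4674 + 198 = 11297
Ratio = 504750 / 11297 = 44.680004

44.7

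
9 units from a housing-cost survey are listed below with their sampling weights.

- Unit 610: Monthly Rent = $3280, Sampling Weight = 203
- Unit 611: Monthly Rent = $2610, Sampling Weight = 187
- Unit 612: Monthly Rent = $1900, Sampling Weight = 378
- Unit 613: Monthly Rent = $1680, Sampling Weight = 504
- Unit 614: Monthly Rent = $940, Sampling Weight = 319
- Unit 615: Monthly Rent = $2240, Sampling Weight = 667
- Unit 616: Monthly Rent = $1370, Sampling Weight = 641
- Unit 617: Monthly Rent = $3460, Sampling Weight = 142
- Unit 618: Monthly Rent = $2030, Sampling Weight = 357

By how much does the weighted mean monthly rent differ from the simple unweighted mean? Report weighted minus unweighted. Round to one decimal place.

-223.4

Unweighted sum = 3280 + 2610 + 1900 + 1680 + 940 + 2240 + 1370 + 3460 + 2030 = 19510
Unweighted mean = 19510 / 9 = 2167.7778
Weighted sum = 3280×203 + 2610×187 + 1900×378 + 1680×504 + 940×319 + 2240×667 + 1370×641 + 3460×142 + 2030×357
  = 665840 + 488070 + 718200 + 846720 + 299860 + 1494080 + 878170 + 491320 + 724710 = 6606970
Sum of weights = 203 + 187 + 378 + 504 + 319 + 667 + 641 + 142 + 357 = 3398
Weighted mean = 6606970 / 3398 = 1944.3702
Difference (weighted minus unweighted) = -223.40756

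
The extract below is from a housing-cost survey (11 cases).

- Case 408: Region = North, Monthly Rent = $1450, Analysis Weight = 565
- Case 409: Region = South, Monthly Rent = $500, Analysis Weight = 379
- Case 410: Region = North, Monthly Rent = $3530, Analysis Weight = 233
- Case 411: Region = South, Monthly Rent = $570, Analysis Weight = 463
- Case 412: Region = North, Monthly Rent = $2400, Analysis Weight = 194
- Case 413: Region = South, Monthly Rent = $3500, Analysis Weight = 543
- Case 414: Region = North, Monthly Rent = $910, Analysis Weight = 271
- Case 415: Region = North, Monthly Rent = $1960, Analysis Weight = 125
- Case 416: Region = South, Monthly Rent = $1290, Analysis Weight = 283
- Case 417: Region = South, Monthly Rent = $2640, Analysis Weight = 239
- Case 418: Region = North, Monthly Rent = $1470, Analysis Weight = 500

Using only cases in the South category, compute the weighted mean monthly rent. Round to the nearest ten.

1760

South rows: 409, 411, 413, 416, 417
Weighted sum = 500×379 + 570×463 + 3500×543 + 1290×283 + 2640×239
  = 189500 + 263910 + 1900500 + 365070 + 630960 = 3349940
Sum of weights = 379 + 463 + 543 + 283 + 239 = 1907
Weighted mean = 3349940 / 1907 = 1756.6544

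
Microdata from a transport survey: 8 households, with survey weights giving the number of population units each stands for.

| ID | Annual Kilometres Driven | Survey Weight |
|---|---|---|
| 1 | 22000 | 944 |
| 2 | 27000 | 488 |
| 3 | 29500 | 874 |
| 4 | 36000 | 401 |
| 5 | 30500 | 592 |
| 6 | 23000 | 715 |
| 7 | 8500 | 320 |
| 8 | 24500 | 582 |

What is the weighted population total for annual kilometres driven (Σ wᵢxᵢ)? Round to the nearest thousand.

125643000

Weighted total = 22000×944 + 27000×488 + 29500×874 + 36000×401 + 30500×592 + 23000×715 + 8500×320 + 24500×582
  = 20768000 + 13176000 + 25783000 + 14436000 + 18056000 + 16445000 + 2720000 + 14259000 = 125643000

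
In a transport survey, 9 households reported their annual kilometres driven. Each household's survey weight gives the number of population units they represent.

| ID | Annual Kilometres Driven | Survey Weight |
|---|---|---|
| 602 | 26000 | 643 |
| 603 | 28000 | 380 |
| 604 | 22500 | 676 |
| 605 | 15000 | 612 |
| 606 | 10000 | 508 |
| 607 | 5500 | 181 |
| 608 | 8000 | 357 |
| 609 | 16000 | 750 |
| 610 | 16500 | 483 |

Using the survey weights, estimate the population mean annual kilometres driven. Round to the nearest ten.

Weighted sum = 26000×643 + 28000×380 + 22500×676 + 15000×612 + 10000×508 + 5500×181 + 8000×357 + 16000×750 + 16500×483
  = 16718000 + 10640000 + 15210000 + 9180000 + 5080000 + 995500 + 2856000 + 12000000 + 7969500 = 80649000
Sum of weights = 4590
Weighted mean = 80649000 / 4590 = 17570.588

17570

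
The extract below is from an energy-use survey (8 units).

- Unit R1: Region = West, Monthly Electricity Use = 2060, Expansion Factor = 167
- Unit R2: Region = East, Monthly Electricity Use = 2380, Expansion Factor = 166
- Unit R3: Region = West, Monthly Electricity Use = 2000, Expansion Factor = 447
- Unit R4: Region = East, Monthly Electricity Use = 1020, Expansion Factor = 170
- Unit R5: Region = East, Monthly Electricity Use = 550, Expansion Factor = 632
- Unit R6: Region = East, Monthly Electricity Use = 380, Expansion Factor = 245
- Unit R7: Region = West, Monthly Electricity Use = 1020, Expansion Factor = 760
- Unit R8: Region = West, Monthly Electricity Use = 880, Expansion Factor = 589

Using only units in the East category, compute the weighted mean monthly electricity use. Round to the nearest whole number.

East rows: R2, R4, R5, R6
Weighted sum = 2380×166 + 1020×170 + 550×632 + 380×245
  = 1009180
Sum of weights = 166 + 170 + 632 + 245 = 1213
Weighted mean = 1009180 / 1213 = 831.97032

832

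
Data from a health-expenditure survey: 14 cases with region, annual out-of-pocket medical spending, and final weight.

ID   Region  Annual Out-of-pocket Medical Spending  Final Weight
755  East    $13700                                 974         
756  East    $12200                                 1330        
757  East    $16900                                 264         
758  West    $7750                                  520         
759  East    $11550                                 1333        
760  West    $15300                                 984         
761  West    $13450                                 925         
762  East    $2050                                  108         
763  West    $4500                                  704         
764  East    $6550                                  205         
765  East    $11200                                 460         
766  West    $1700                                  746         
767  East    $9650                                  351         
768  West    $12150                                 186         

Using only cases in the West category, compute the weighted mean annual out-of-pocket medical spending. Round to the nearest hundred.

9400

West rows: 758, 760, 761, 763, 766, 768
Weighted sum = 7750×520 + 15300×984 + 13450×925 + 4500×704 + 1700×746 + 12150×186
  = 38222550
Sum of weights = 4065
Weighted mean = 38222550 / 4065 = 9402.8413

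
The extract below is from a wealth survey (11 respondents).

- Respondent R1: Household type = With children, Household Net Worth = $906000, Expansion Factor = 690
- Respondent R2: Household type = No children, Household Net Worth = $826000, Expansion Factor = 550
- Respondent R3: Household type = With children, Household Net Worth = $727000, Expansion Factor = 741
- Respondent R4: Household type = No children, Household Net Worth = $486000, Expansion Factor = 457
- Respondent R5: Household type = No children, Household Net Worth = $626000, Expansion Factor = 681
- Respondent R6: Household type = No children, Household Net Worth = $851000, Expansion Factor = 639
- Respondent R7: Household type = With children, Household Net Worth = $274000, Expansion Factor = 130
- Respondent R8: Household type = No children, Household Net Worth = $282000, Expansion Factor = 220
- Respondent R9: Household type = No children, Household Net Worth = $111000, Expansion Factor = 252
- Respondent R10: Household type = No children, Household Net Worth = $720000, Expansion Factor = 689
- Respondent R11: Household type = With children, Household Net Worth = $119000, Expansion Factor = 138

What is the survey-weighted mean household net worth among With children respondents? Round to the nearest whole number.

715650

With children rows: R1, R3, R7, R11
Weighted sum = 906000×690 + 727000×741 + 274000×130 + 119000×138
  = 625140000 + 538707000 + 35620000 + 16422000 = 1215889000
Sum of weights = 690 + 741 + 130 + 138 = 1699
Weighted mean = 1215889000 / 1699 = 715649.79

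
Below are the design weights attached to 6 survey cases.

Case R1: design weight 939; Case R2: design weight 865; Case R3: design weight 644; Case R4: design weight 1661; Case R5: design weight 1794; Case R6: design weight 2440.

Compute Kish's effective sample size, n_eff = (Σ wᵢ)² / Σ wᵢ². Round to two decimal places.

Σ wᵢ = 939 + 865 + 644 + 1661 + 1794 + 2440 = 8343
Σ wᵢ² = 881721 + 748225 + 414736 + 2758921 + 3218436 + 5953600 = 13975639
n_eff = 8343² / 13975639 = 69605649 / 13975639 = 4.9804985

4.98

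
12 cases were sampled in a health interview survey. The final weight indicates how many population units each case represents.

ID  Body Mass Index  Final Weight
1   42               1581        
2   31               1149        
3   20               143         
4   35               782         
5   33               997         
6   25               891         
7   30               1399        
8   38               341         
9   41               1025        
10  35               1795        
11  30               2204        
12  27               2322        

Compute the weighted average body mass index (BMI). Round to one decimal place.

Weighted sum = 42×1581 + 31×1149 + 20×143 + 35×782 + 33×997 + 25×891 + 30×1399 + 38×341 + 41×1025 + 35×1795 + 30×2204 + 27×2322
  = 476019
Sum of weights = 14629
Weighted mean = 476019 / 14629 = 32.539408

32.5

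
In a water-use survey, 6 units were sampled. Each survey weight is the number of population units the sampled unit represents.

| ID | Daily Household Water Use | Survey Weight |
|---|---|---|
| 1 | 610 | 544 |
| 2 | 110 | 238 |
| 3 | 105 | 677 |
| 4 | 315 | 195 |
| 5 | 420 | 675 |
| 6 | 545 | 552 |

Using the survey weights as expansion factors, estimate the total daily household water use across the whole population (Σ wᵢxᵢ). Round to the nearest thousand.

1075000

Weighted total = 610×544 + 110×238 + 105×677 + 315×195 + 420×675 + 545×552
  = 331840 + 26180 + 71085 + 61425 + 283500 + 300840 = 1074870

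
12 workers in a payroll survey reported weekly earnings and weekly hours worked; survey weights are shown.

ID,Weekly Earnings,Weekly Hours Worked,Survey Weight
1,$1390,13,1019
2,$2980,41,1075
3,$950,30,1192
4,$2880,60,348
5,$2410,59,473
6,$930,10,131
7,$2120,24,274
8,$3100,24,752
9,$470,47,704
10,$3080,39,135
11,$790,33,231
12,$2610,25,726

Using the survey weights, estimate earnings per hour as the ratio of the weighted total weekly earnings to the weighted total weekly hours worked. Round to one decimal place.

59.3

Σ wᵢ·y = 1390×1019 + 2980×1075 + 950×1192 + 2880×348 + 2410×473 + 930×131 + 2120×274 + 3100×752 + 470×704 + 3080×135 + 790×231 + 2610×726
  = 1416410 + 3203500 + 1132400 + 1002240 + 1139930 + 121830 + 580880 + 2331200 + 330880 + 415800 + 182490 + 1894860 = 13752420
Σ wᵢ·x = 231929
Ratio = 13752420 / 231929 = 59.295819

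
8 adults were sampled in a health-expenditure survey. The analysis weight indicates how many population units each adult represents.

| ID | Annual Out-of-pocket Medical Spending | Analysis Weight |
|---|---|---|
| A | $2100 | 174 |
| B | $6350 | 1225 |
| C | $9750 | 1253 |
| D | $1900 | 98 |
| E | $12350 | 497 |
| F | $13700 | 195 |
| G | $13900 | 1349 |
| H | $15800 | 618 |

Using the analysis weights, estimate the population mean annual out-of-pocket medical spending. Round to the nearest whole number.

10699

Weighted sum = 2100×174 + 6350×1225 + 9750×1253 + 1900×98 + 12350×497 + 13700×195 + 13900×1349 + 15800×618
  = 365400 + 7778750 + 12216750 + 186200 + 6137950 + 2671500 + 18751100 + 9764400 = 57872050
Sum of weights = 174 + 1225 + 1253 + 98 + 497 + 195 + 1349 + 618 = 5409
Weighted mean = 57872050 / 5409 = 10699.214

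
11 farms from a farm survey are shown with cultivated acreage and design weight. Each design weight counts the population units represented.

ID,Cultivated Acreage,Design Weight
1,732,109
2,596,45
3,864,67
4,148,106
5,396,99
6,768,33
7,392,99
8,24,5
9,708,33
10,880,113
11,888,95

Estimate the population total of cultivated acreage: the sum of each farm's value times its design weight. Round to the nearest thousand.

Weighted total = 490824

491000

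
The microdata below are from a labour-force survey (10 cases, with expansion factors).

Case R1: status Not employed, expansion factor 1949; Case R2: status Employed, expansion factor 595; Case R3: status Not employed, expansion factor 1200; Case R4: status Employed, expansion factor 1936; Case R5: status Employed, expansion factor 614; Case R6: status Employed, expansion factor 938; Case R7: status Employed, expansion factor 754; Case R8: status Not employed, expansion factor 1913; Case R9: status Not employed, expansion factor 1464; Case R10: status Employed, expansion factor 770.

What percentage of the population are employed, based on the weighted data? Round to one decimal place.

46.2

Sum of weights for 'Employed' = 595 + 1936 + 614 + 938 + 754 + 770 = 5607
Total weight = 12133
Weighted proportion = 5607 / 12133 = 0.46212808 → 46.212808%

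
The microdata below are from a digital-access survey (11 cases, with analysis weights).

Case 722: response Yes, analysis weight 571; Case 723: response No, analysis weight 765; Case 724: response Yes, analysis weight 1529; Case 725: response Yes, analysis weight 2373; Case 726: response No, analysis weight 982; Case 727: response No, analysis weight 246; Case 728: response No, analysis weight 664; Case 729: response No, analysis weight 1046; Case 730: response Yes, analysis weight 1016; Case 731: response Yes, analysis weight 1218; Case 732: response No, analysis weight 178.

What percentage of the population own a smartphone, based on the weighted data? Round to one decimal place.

63.3

Sum of weights for 'Yes' = 571 + 1529 + 2373 + 1016 + 1218 = 6707
Total weight = 571 + 765 + 1529 + 2373 + 982 + 246 + 664 + 1046 + 1016 + 1218 + 178 = 10588
Weighted proportion = 6707 / 10588 = 0.63345297 → 63.345297%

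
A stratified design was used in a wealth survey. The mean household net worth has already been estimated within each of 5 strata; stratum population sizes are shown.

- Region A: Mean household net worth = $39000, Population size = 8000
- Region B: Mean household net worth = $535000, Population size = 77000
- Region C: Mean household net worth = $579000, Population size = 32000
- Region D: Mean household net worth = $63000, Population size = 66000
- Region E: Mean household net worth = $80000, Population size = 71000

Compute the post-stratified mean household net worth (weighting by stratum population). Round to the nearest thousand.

Σ Nₕ·x̄ₕ = 39000×8000 + 535000×77000 + 579000×32000 + 63000×66000 + 80000×71000
  = 312000000 + 41195000000 + 18528000000 + 4158000000 + 5680000000 = 69873000000
Σ Nₕ = 254000
Overall mean = 69873000000 / 254000 = 275090.55

275000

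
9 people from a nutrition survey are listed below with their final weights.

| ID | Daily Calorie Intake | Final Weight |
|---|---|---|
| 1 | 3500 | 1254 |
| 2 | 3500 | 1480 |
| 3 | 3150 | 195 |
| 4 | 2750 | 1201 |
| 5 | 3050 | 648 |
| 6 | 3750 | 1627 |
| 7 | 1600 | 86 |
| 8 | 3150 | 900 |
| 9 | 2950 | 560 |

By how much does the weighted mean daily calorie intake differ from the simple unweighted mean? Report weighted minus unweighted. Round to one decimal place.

249.3

Unweighted sum = 3500 + 3500 + 3150 + 2750 + 3050 + 3750 + 1600 + 3150 + 2950 = 27400
Unweighted mean = 27400 / 9 = 3044.4444
Weighted sum = 3500×1254 + 3500×1480 + 3150×195 + 2750×1201 + 3050×648 + 3750×1627 + 1600×86 + 3150×900 + 2950×560
  = 4389000 + 5180000 + 614250 + 3302750 + 1976400 + 6101250 + 137600 + 2835000 + 1652000 = 26188250
Sum of weights = 1254 + 1480 + 195 + 1201 + 648 + 1627 + 86 + 900 + 560 = 7951
Weighted mean = 26188250 / 7951 = 3293.7052
Difference (weighted minus unweighted) = 249.26075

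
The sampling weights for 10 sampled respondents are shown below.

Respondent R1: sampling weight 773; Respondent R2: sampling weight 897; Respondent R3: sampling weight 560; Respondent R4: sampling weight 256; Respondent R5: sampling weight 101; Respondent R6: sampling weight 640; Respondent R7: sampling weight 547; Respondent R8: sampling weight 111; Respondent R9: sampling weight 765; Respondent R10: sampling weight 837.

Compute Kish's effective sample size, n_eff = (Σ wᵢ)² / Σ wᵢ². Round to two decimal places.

7.93

Σ wᵢ = 773 + 897 + 560 + 256 + 101 + 640 + 547 + 111 + 765 + 837 = 5487
Σ wᵢ² = 597529 + 804609 + 313600 + 65536 + 10201 + 409600 + 299209 + 12321 + 585225 + 700569 = 3798399
n_eff = 5487² / 3798399 = 30107169 / 3798399 = 7.9262787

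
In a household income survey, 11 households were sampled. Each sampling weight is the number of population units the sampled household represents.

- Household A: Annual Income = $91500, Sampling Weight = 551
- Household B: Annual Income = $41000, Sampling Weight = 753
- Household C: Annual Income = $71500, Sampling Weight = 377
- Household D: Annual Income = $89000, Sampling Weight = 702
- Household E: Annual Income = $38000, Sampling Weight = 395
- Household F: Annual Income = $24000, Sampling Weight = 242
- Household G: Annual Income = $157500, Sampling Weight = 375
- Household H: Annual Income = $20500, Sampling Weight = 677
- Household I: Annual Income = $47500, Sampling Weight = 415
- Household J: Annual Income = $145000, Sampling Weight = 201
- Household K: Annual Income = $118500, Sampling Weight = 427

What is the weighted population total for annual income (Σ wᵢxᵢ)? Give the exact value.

Weighted total = 91500×551 + 41000×753 + 71500×377 + 89000×702 + 38000×395 + 24000×242 + 157500×375 + 20500×677 + 47500×415 + 145000×201 + 118500×427
  = 363939000

363939000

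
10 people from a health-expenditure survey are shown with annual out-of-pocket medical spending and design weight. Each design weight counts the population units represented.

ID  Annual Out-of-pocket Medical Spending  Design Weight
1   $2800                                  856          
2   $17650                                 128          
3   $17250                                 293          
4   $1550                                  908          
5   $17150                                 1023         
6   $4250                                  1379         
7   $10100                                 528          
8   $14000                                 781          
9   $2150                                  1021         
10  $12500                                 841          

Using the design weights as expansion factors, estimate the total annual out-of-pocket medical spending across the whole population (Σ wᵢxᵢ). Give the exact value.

Weighted total = 2800×856 + 17650×128 + 17250×293 + 1550×908 + 17150×1023 + 4250×1379 + 10100×528 + 14000×781 + 2150×1021 + 12500×841
  = 63497300

63497300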